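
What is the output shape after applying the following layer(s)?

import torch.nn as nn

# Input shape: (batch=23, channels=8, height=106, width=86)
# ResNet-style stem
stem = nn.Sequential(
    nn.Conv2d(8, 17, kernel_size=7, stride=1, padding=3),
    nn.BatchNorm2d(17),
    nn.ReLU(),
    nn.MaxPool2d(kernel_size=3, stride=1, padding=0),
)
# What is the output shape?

Input shape: (23, 8, 106, 86)
  -> after Conv2d 7x7 stride=1: (23, 17, 106, 86)
Output shape: (23, 17, 104, 84)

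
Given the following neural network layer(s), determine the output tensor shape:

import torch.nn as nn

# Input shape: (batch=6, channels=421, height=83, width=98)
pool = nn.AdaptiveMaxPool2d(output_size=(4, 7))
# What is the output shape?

Input shape: (6, 421, 83, 98)
Output shape: (6, 421, 4, 7)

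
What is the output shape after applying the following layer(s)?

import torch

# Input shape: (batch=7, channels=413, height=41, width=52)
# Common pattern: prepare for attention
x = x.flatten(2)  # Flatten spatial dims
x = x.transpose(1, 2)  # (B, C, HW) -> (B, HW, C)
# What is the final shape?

Input shape: (7, 413, 41, 52)
  -> after flatten(2): (7, 413, 2132)
Output shape: (7, 2132, 413)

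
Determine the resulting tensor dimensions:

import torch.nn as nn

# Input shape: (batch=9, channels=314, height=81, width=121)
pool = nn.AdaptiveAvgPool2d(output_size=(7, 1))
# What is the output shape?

Input shape: (9, 314, 81, 121)
Output shape: (9, 314, 7, 1)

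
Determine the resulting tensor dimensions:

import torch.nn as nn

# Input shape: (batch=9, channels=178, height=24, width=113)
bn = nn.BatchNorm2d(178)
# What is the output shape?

Input shape: (9, 178, 24, 113)
Output shape: (9, 178, 24, 113)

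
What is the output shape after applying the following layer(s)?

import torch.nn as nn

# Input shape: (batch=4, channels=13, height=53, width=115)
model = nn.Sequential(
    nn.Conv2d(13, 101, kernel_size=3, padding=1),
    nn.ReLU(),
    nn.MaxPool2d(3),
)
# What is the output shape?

Input shape: (4, 13, 53, 115)
  -> after Conv2d: (4, 101, 53, 115)
  -> after ReLU: (4, 101, 53, 115)
Output shape: (4, 101, 17, 38)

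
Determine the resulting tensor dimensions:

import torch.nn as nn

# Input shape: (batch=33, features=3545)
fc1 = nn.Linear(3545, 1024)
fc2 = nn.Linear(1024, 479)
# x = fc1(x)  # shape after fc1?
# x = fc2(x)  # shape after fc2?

Input shape: (33, 3545)
  -> after fc1: (33, 1024)
Output shape: (33, 479)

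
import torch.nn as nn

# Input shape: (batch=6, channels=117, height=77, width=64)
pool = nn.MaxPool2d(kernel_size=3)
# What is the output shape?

Input shape: (6, 117, 77, 64)
Output shape: (6, 117, 25, 21)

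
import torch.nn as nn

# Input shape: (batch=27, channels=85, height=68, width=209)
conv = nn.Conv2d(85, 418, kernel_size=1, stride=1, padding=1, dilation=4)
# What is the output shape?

Input shape: (27, 85, 68, 209)
Output shape: (27, 418, 70, 211)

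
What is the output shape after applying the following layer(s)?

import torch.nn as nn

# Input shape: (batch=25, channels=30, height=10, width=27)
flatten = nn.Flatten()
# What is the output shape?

Input shape: (25, 30, 10, 27)
Output shape: (25, 8100)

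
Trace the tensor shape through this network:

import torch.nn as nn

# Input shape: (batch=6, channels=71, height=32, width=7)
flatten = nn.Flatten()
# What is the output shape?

Input shape: (6, 71, 32, 7)
Output shape: (6, 15904)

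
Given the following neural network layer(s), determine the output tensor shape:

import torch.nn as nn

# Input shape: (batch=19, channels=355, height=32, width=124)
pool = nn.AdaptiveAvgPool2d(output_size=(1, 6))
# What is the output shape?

Input shape: (19, 355, 32, 124)
Output shape: (19, 355, 1, 6)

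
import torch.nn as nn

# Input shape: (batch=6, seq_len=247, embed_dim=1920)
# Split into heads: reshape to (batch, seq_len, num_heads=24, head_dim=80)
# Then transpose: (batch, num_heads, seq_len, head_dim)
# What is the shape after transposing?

Input shape: (6, 247, 1920)
  -> after reshape: (6, 247, 24, 80)
Output shape: (6, 24, 247, 80)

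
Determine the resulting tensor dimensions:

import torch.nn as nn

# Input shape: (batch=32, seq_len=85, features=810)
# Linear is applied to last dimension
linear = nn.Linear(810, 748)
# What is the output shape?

Input shape: (32, 85, 810)
Output shape: (32, 85, 748)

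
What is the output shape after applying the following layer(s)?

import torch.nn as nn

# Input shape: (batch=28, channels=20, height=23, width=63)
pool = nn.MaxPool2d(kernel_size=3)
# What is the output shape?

Input shape: (28, 20, 23, 63)
Output shape: (28, 20, 7, 21)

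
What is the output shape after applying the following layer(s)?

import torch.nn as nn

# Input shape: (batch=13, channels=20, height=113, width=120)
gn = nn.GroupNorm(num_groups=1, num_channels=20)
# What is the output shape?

Input shape: (13, 20, 113, 120)
Output shape: (13, 20, 113, 120)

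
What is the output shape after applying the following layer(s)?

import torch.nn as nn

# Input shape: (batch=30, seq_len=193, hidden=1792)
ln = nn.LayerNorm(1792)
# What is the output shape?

Input shape: (30, 193, 1792)
Output shape: (30, 193, 1792)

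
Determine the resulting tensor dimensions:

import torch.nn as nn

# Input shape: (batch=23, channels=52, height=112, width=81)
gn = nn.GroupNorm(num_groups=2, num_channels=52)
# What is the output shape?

Input shape: (23, 52, 112, 81)
Output shape: (23, 52, 112, 81)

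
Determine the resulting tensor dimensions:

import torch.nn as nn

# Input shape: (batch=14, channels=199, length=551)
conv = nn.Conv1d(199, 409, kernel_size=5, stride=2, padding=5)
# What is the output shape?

Input shape: (14, 199, 551)
Output shape: (14, 409, 279)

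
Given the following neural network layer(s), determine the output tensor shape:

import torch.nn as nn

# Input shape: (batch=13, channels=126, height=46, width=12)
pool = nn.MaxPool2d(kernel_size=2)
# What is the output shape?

Input shape: (13, 126, 46, 12)
Output shape: (13, 126, 23, 6)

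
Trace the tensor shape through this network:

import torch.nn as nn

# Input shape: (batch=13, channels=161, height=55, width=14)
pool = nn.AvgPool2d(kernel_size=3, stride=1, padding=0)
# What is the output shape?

Input shape: (13, 161, 55, 14)
Output shape: (13, 161, 53, 12)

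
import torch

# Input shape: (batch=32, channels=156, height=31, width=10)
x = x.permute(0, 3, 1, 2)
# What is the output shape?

Input shape: (32, 156, 31, 10)
Output shape: (32, 10, 156, 31)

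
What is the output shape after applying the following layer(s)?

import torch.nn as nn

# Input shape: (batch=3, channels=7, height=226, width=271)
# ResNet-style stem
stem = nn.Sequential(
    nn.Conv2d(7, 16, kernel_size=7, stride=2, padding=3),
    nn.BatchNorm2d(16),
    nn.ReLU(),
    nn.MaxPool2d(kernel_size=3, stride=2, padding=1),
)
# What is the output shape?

Input shape: (3, 7, 226, 271)
  -> after Conv2d 7x7 stride=2: (3, 16, 113, 136)
Output shape: (3, 16, 57, 68)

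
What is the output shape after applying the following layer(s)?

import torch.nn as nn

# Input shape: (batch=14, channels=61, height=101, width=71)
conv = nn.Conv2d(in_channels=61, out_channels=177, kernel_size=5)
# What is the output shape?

Input shape: (14, 61, 101, 71)
Output shape: (14, 177, 97, 67)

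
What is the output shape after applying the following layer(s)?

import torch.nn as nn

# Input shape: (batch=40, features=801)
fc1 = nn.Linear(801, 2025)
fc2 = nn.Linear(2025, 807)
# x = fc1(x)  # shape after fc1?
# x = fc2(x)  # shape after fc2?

Input shape: (40, 801)
  -> after fc1: (40, 2025)
Output shape: (40, 807)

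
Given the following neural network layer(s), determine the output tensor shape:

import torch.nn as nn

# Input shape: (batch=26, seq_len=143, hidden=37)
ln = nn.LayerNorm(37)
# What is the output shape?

Input shape: (26, 143, 37)
Output shape: (26, 143, 37)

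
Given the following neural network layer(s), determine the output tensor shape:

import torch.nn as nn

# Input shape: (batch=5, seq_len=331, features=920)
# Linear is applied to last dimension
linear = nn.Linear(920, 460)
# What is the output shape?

Input shape: (5, 331, 920)
Output shape: (5, 331, 460)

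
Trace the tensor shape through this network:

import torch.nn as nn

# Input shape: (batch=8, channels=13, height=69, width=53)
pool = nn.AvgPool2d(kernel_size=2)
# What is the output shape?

Input shape: (8, 13, 69, 53)
Output shape: (8, 13, 34, 26)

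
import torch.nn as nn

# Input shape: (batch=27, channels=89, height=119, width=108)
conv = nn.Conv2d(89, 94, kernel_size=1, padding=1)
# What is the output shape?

Input shape: (27, 89, 119, 108)
Output shape: (27, 94, 121, 110)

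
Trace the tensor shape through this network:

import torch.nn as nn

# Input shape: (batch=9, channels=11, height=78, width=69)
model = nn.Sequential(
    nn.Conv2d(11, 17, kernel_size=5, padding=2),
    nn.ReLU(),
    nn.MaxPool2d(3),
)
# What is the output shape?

Input shape: (9, 11, 78, 69)
  -> after Conv2d: (9, 17, 78, 69)
  -> after ReLU: (9, 17, 78, 69)
Output shape: (9, 17, 26, 23)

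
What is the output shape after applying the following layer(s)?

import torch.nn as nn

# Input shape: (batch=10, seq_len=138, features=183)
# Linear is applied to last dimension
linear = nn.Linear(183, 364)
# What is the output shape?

Input shape: (10, 138, 183)
Output shape: (10, 138, 364)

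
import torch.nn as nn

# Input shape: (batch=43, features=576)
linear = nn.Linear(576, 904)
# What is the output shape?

Input shape: (43, 576)
Output shape: (43, 904)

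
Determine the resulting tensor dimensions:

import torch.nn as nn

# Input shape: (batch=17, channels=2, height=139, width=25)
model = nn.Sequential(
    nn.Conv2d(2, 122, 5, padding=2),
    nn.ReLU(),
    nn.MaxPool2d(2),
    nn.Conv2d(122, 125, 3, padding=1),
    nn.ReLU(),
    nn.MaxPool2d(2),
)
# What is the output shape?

Input shape: (17, 2, 139, 25)
  -> after first Conv2d: (17, 122, 139, 25)
  -> after first MaxPool2d: (17, 122, 69, 12)
  -> after second Conv2d: (17, 125, 69, 12)
Output shape: (17, 125, 34, 6)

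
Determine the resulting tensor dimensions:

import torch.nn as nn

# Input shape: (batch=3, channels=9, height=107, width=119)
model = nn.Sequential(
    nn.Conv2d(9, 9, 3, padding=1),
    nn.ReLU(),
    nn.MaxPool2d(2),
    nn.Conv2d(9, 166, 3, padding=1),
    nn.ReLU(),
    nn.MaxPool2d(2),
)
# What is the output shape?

Input shape: (3, 9, 107, 119)
  -> after first Conv2d: (3, 9, 107, 119)
  -> after first MaxPool2d: (3, 9, 53, 59)
  -> after second Conv2d: (3, 166, 53, 59)
Output shape: (3, 166, 26, 29)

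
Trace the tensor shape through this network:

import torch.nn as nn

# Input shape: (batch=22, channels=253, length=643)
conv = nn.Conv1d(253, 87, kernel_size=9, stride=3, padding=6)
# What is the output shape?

Input shape: (22, 253, 643)
Output shape: (22, 87, 216)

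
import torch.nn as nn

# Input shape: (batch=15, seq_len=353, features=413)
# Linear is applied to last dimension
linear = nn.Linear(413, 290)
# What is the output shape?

Input shape: (15, 353, 413)
Output shape: (15, 353, 290)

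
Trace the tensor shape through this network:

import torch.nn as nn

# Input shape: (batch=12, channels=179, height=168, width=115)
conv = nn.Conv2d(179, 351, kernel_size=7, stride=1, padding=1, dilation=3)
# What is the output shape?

Input shape: (12, 179, 168, 115)
Output shape: (12, 351, 152, 99)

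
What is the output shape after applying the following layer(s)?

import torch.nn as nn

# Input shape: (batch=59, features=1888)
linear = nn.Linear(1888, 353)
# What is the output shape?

Input shape: (59, 1888)
Output shape: (59, 353)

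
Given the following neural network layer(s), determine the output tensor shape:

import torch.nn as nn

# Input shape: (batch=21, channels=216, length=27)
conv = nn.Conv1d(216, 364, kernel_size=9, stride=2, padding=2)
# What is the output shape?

Input shape: (21, 216, 27)
Output shape: (21, 364, 12)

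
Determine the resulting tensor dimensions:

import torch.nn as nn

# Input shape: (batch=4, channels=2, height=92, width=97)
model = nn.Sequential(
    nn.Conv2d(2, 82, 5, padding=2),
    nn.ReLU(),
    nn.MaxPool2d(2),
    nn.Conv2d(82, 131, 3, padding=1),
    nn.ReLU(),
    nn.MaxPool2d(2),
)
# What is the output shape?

Input shape: (4, 2, 92, 97)
  -> after first Conv2d: (4, 82, 92, 97)
  -> after first MaxPool2d: (4, 82, 46, 48)
  -> after second Conv2d: (4, 131, 46, 48)
Output shape: (4, 131, 23, 24)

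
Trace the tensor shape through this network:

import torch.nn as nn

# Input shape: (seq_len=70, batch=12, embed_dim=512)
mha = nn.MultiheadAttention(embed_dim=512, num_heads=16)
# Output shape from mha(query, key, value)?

Input shape: (70, 12, 512)
Output shape: (70, 12, 512)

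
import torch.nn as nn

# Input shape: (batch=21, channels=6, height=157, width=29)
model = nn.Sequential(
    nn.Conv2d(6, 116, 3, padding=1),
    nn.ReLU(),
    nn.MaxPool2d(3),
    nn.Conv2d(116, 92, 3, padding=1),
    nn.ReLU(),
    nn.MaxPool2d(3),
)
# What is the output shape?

Input shape: (21, 6, 157, 29)
  -> after first Conv2d: (21, 116, 157, 29)
  -> after first MaxPool2d: (21, 116, 52, 9)
  -> after second Conv2d: (21, 92, 52, 9)
Output shape: (21, 92, 17, 3)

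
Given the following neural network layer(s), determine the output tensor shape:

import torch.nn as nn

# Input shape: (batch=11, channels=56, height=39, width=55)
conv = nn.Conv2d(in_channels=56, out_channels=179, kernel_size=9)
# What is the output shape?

Input shape: (11, 56, 39, 55)
Output shape: (11, 179, 31, 47)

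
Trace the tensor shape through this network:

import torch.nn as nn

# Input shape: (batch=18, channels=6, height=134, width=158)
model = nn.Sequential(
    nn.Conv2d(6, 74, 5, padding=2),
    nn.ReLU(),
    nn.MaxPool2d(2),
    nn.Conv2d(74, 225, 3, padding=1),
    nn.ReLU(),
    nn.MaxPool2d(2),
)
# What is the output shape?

Input shape: (18, 6, 134, 158)
  -> after first Conv2d: (18, 74, 134, 158)
  -> after first MaxPool2d: (18, 74, 67, 79)
  -> after second Conv2d: (18, 225, 67, 79)
Output shape: (18, 225, 33, 39)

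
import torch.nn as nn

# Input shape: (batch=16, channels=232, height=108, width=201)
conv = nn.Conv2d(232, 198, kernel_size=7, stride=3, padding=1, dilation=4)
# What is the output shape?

Input shape: (16, 232, 108, 201)
Output shape: (16, 198, 29, 60)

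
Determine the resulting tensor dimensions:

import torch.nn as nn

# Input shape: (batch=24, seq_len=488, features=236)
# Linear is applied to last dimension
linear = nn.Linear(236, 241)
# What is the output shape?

Input shape: (24, 488, 236)
Output shape: (24, 488, 241)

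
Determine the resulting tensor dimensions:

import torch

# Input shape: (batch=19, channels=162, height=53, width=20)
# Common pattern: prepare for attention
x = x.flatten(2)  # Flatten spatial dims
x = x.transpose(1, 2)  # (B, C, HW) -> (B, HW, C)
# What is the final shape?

Input shape: (19, 162, 53, 20)
  -> after flatten(2): (19, 162, 1060)
Output shape: (19, 1060, 162)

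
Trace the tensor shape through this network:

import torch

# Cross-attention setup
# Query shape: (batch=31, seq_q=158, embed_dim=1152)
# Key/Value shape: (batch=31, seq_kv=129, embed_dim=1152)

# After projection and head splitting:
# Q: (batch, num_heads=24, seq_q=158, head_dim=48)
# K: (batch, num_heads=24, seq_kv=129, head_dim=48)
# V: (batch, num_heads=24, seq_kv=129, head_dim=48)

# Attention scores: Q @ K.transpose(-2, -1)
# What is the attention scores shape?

Input shape: (31, 158, 1152)
Output shape: (31, 24, 158, 129)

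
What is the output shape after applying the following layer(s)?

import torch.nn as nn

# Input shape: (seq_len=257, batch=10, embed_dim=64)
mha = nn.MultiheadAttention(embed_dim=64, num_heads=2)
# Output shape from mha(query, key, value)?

Input shape: (257, 10, 64)
Output shape: (257, 10, 64)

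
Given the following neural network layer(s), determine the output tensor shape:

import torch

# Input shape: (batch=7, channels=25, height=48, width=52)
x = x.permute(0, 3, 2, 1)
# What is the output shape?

Input shape: (7, 25, 48, 52)
Output shape: (7, 52, 48, 25)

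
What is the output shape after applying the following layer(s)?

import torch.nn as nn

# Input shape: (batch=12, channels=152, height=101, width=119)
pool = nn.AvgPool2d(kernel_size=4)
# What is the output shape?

Input shape: (12, 152, 101, 119)
Output shape: (12, 152, 25, 29)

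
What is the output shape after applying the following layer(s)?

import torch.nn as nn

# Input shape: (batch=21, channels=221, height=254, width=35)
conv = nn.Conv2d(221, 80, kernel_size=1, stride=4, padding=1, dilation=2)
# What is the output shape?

Input shape: (21, 221, 254, 35)
Output shape: (21, 80, 64, 10)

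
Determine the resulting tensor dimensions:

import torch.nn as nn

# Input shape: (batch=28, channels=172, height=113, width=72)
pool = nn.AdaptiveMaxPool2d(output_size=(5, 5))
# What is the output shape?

Input shape: (28, 172, 113, 72)
Output shape: (28, 172, 5, 5)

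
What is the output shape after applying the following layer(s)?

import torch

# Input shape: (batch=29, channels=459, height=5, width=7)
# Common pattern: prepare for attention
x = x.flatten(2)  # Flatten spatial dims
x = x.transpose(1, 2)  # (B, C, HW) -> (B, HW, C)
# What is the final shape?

Input shape: (29, 459, 5, 7)
  -> after flatten(2): (29, 459, 35)
Output shape: (29, 35, 459)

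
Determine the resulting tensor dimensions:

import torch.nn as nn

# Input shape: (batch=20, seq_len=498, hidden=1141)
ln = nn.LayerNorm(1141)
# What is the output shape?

Input shape: (20, 498, 1141)
Output shape: (20, 498, 1141)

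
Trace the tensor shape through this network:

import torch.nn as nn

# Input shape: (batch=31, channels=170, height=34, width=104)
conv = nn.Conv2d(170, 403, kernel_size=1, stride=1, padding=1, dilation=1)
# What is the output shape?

Input shape: (31, 170, 34, 104)
Output shape: (31, 403, 36, 106)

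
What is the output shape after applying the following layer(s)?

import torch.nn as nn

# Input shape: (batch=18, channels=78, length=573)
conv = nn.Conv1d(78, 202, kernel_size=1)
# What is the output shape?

Input shape: (18, 78, 573)
Output shape: (18, 202, 573)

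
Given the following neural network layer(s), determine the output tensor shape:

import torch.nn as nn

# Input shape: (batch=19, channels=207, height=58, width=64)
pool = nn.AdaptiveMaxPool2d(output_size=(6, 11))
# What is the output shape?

Input shape: (19, 207, 58, 64)
Output shape: (19, 207, 6, 11)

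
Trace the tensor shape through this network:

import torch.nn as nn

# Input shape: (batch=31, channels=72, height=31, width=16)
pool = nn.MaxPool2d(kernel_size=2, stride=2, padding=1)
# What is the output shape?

Input shape: (31, 72, 31, 16)
Output shape: (31, 72, 16, 9)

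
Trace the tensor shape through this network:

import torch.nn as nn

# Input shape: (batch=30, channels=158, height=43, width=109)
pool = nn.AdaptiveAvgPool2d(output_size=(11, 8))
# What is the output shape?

Input shape: (30, 158, 43, 109)
Output shape: (30, 158, 11, 8)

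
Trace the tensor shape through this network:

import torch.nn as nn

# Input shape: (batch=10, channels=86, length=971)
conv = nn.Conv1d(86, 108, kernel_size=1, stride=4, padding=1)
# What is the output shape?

Input shape: (10, 86, 971)
Output shape: (10, 108, 244)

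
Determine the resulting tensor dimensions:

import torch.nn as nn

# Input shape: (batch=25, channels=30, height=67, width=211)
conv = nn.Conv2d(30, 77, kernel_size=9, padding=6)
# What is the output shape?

Input shape: (25, 30, 67, 211)
Output shape: (25, 77, 71, 215)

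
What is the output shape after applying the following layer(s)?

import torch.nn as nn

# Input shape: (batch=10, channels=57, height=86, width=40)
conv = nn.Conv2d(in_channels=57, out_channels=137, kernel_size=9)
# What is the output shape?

Input shape: (10, 57, 86, 40)
Output shape: (10, 137, 78, 32)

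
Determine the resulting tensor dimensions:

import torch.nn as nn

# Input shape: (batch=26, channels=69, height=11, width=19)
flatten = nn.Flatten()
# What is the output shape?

Input shape: (26, 69, 11, 19)
Output shape: (26, 14421)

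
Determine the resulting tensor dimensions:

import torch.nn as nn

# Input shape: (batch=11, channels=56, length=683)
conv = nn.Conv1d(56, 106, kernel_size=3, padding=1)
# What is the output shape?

Input shape: (11, 56, 683)
Output shape: (11, 106, 683)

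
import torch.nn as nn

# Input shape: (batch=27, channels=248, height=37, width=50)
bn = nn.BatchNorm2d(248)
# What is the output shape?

Input shape: (27, 248, 37, 50)
Output shape: (27, 248, 37, 50)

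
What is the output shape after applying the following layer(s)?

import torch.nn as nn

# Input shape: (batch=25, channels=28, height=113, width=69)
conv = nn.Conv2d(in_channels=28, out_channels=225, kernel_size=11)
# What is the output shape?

Input shape: (25, 28, 113, 69)
Output shape: (25, 225, 103, 59)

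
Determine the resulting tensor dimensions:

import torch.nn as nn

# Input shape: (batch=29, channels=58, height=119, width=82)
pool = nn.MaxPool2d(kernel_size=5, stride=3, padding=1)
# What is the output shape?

Input shape: (29, 58, 119, 82)
Output shape: (29, 58, 39, 27)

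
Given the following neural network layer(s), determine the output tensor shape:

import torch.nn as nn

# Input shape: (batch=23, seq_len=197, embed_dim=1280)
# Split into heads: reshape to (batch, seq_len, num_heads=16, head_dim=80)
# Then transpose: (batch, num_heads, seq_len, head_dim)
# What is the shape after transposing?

Input shape: (23, 197, 1280)
  -> after reshape: (23, 197, 16, 80)
Output shape: (23, 16, 197, 80)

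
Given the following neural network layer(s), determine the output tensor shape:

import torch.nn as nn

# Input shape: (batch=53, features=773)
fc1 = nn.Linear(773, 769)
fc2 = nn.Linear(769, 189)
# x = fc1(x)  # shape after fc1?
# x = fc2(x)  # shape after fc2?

Input shape: (53, 773)
  -> after fc1: (53, 769)
Output shape: (53, 189)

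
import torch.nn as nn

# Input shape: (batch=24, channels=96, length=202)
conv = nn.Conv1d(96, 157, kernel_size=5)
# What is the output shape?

Input shape: (24, 96, 202)
Output shape: (24, 157, 198)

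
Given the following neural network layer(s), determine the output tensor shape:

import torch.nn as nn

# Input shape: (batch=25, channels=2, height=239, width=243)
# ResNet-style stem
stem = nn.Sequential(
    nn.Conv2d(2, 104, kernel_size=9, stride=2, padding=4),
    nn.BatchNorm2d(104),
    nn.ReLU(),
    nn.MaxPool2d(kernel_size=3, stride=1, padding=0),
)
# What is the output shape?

Input shape: (25, 2, 239, 243)
  -> after Conv2d 9x9 stride=2: (25, 104, 120, 122)
Output shape: (25, 104, 118, 120)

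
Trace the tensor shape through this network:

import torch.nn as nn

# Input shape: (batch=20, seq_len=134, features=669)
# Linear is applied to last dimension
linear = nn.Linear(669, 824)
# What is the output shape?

Input shape: (20, 134, 669)
Output shape: (20, 134, 824)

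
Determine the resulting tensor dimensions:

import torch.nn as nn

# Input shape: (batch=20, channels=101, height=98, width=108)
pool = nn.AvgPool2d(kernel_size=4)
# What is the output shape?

Input shape: (20, 101, 98, 108)
Output shape: (20, 101, 24, 27)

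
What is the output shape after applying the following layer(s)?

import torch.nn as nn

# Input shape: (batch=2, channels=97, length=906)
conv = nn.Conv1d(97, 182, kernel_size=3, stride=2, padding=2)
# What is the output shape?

Input shape: (2, 97, 906)
Output shape: (2, 182, 454)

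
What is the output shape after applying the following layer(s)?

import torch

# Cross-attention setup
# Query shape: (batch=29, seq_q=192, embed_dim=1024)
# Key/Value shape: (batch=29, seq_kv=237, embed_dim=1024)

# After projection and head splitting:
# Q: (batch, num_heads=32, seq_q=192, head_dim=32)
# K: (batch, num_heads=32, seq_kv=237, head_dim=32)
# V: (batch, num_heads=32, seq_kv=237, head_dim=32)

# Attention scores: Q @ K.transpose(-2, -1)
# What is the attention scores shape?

Input shape: (29, 192, 1024)
Output shape: (29, 32, 192, 237)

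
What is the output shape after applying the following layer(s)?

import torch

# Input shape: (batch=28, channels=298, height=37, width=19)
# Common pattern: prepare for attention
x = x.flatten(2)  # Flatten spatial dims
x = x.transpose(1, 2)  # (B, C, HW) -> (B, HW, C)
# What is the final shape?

Input shape: (28, 298, 37, 19)
  -> after flatten(2): (28, 298, 703)
Output shape: (28, 703, 298)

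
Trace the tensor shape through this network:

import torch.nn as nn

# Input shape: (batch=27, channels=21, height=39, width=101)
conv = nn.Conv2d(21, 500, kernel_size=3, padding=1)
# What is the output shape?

Input shape: (27, 21, 39, 101)
Output shape: (27, 500, 39, 101)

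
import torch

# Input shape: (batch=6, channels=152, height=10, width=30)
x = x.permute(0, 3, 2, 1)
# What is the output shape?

Input shape: (6, 152, 10, 30)
Output shape: (6, 30, 10, 152)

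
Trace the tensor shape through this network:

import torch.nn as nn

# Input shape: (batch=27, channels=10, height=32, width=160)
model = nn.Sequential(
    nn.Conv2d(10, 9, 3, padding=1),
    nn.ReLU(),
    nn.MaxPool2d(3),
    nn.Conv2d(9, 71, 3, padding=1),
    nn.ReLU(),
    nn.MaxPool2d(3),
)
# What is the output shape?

Input shape: (27, 10, 32, 160)
  -> after first Conv2d: (27, 9, 32, 160)
  -> after first MaxPool2d: (27, 9, 10, 53)
  -> after second Conv2d: (27, 71, 10, 53)
Output shape: (27, 71, 3, 17)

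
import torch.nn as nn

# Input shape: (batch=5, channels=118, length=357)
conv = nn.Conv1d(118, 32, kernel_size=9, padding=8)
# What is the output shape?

Input shape: (5, 118, 357)
Output shape: (5, 32, 365)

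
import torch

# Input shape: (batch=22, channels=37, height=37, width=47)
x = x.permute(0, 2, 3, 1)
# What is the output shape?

Input shape: (22, 37, 37, 47)
Output shape: (22, 37, 47, 37)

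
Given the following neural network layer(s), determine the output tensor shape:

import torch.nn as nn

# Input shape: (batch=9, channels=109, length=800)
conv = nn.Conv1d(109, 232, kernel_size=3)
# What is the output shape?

Input shape: (9, 109, 800)
Output shape: (9, 232, 798)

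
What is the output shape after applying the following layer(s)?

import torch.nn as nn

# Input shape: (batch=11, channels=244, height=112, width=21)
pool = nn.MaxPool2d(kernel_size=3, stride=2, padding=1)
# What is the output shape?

Input shape: (11, 244, 112, 21)
Output shape: (11, 244, 56, 11)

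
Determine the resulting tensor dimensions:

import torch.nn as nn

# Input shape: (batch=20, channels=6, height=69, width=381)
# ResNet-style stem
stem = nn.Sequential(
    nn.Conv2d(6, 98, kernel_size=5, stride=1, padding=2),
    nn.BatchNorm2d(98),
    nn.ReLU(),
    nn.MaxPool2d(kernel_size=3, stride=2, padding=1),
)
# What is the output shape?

Input shape: (20, 6, 69, 381)
  -> after Conv2d 5x5 stride=1: (20, 98, 69, 381)
Output shape: (20, 98, 35, 191)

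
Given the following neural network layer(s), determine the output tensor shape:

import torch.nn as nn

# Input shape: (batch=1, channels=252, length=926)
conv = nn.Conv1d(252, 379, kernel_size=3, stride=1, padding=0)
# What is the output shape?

Input shape: (1, 252, 926)
Output shape: (1, 379, 924)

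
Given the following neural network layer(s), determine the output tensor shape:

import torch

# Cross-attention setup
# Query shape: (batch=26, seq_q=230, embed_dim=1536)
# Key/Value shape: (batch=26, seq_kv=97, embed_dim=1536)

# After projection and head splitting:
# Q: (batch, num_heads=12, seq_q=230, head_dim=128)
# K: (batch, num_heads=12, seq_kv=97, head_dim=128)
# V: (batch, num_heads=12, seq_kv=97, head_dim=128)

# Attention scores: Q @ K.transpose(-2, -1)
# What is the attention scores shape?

Input shape: (26, 230, 1536)
Output shape: (26, 12, 230, 97)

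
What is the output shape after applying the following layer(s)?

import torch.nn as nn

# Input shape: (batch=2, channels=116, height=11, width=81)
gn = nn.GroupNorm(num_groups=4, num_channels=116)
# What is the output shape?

Input shape: (2, 116, 11, 81)
Output shape: (2, 116, 11, 81)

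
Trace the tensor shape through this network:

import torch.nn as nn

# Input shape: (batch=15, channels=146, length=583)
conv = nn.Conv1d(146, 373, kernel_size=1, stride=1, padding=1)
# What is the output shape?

Input shape: (15, 146, 583)
Output shape: (15, 373, 585)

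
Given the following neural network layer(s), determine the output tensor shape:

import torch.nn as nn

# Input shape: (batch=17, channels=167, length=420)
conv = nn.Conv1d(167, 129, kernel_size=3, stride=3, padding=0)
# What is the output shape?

Input shape: (17, 167, 420)
Output shape: (17, 129, 140)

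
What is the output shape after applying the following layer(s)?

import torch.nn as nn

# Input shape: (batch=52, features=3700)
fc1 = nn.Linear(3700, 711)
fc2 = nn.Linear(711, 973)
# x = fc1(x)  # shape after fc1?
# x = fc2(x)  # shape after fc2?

Input shape: (52, 3700)
  -> after fc1: (52, 711)
Output shape: (52, 973)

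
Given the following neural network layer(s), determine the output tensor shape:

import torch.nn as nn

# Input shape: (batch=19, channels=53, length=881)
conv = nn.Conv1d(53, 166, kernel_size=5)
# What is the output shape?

Input shape: (19, 53, 881)
Output shape: (19, 166, 877)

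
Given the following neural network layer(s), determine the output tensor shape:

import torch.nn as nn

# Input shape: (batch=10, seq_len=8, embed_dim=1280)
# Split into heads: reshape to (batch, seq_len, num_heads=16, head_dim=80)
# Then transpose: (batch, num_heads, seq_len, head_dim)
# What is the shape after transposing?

Input shape: (10, 8, 1280)
  -> after reshape: (10, 8, 16, 80)
Output shape: (10, 16, 8, 80)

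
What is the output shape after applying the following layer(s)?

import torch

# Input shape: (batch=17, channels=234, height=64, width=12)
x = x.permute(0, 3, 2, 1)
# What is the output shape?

Input shape: (17, 234, 64, 12)
Output shape: (17, 12, 64, 234)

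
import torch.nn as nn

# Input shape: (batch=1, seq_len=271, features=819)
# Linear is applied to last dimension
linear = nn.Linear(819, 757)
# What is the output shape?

Input shape: (1, 271, 819)
Output shape: (1, 271, 757)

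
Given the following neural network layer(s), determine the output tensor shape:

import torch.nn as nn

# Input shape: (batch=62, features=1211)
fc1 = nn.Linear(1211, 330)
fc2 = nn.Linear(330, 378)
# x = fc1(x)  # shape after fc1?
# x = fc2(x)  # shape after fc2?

Input shape: (62, 1211)
  -> after fc1: (62, 330)
Output shape: (62, 378)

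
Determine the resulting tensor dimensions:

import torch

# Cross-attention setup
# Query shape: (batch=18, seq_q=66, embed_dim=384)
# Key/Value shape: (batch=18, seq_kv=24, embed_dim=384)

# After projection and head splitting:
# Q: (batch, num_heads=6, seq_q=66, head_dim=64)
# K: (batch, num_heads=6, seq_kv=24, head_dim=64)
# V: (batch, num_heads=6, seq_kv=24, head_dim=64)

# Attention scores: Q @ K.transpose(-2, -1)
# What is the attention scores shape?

Input shape: (18, 66, 384)
Output shape: (18, 6, 66, 24)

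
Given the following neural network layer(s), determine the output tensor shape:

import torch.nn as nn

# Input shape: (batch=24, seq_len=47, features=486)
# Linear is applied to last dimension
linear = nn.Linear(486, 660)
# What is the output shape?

Input shape: (24, 47, 486)
Output shape: (24, 47, 660)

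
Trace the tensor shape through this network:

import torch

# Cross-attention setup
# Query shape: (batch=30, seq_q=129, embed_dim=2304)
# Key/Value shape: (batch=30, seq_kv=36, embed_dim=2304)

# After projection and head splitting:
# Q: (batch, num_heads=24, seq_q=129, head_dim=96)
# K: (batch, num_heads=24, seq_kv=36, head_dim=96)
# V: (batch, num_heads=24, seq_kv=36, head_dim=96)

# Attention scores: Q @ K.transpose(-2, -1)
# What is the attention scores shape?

Input shape: (30, 129, 2304)
Output shape: (30, 24, 129, 36)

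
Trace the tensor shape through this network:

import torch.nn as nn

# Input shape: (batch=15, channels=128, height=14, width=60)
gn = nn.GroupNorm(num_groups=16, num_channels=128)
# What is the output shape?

Input shape: (15, 128, 14, 60)
Output shape: (15, 128, 14, 60)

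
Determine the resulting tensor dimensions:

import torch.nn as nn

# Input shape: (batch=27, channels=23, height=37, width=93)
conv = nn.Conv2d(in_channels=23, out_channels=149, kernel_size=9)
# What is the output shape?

Input shape: (27, 23, 37, 93)
Output shape: (27, 149, 29, 85)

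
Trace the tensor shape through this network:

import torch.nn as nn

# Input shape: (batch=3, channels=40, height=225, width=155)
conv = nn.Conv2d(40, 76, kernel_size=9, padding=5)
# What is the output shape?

Input shape: (3, 40, 225, 155)
Output shape: (3, 76, 227, 157)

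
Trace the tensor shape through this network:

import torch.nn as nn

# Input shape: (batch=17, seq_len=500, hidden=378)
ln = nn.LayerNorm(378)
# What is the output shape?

Input shape: (17, 500, 378)
Output shape: (17, 500, 378)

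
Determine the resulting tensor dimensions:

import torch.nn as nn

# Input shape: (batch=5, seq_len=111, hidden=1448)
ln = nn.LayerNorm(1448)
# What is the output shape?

Input shape: (5, 111, 1448)
Output shape: (5, 111, 1448)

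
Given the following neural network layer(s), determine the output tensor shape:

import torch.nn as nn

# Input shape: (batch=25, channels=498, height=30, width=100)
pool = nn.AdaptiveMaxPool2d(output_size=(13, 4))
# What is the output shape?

Input shape: (25, 498, 30, 100)
Output shape: (25, 498, 13, 4)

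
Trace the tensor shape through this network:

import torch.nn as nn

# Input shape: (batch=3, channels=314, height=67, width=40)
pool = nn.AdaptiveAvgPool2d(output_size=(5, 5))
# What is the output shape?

Input shape: (3, 314, 67, 40)
Output shape: (3, 314, 5, 5)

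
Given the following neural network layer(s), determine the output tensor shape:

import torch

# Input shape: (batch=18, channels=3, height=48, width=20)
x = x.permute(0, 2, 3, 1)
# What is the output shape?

Input shape: (18, 3, 48, 20)
Output shape: (18, 48, 20, 3)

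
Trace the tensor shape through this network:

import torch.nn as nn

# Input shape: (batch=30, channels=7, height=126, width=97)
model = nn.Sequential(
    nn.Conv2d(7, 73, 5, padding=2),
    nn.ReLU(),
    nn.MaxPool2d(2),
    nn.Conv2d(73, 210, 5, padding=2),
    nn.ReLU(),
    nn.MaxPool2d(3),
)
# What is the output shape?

Input shape: (30, 7, 126, 97)
  -> after first Conv2d: (30, 73, 126, 97)
  -> after first MaxPool2d: (30, 73, 63, 48)
  -> after second Conv2d: (30, 210, 63, 48)
Output shape: (30, 210, 21, 16)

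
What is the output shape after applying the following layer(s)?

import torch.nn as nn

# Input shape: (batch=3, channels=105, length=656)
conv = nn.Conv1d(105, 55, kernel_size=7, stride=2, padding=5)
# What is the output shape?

Input shape: (3, 105, 656)
Output shape: (3, 55, 330)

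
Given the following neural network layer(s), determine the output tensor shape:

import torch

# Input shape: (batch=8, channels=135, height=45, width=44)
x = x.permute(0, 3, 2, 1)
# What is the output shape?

Input shape: (8, 135, 45, 44)
Output shape: (8, 44, 45, 135)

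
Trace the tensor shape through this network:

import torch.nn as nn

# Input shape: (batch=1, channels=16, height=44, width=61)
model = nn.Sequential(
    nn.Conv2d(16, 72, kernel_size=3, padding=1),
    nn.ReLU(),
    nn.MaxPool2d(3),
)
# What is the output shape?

Input shape: (1, 16, 44, 61)
  -> after Conv2d: (1, 72, 44, 61)
  -> after ReLU: (1, 72, 44, 61)
Output shape: (1, 72, 14, 20)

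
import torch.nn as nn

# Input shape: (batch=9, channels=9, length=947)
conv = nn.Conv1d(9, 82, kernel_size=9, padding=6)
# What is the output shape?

Input shape: (9, 9, 947)
Output shape: (9, 82, 951)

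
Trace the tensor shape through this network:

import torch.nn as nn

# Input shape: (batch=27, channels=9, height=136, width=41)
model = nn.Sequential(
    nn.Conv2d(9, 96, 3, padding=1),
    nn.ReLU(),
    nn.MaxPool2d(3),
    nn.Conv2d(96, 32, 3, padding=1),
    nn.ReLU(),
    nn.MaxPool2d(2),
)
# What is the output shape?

Input shape: (27, 9, 136, 41)
  -> after first Conv2d: (27, 96, 136, 41)
  -> after first MaxPool2d: (27, 96, 45, 13)
  -> after second Conv2d: (27, 32, 45, 13)
Output shape: (27, 32, 22, 6)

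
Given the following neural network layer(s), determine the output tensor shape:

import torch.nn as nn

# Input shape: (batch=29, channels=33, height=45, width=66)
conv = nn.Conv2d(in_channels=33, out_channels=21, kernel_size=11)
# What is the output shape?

Input shape: (29, 33, 45, 66)
Output shape: (29, 21, 35, 56)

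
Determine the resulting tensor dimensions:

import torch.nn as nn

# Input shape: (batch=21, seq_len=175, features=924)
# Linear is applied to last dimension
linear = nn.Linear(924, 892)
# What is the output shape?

Input shape: (21, 175, 924)
Output shape: (21, 175, 892)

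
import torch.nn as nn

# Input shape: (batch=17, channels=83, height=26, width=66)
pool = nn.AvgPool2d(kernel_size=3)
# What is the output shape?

Input shape: (17, 83, 26, 66)
Output shape: (17, 83, 8, 22)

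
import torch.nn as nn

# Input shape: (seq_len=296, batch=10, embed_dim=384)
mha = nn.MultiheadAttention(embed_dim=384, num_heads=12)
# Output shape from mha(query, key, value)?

Input shape: (296, 10, 384)
Output shape: (296, 10, 384)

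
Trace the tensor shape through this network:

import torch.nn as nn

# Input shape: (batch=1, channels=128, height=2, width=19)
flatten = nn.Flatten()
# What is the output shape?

Input shape: (1, 128, 2, 19)
Output shape: (1, 4864)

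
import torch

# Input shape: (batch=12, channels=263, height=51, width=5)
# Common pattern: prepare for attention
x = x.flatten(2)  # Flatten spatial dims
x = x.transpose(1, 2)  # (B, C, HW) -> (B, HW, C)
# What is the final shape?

Input shape: (12, 263, 51, 5)
  -> after flatten(2): (12, 263, 255)
Output shape: (12, 255, 263)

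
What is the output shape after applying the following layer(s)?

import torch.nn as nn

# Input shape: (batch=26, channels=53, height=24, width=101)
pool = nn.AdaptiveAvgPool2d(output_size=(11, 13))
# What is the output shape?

Input shape: (26, 53, 24, 101)
Output shape: (26, 53, 11, 13)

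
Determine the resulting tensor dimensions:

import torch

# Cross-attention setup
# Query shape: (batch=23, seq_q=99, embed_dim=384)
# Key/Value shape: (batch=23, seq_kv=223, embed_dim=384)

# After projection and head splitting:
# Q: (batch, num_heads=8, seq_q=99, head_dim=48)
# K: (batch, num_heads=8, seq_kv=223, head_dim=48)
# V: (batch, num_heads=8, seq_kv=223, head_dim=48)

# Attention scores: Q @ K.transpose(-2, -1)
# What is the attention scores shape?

Input shape: (23, 99, 384)
Output shape: (23, 8, 99, 223)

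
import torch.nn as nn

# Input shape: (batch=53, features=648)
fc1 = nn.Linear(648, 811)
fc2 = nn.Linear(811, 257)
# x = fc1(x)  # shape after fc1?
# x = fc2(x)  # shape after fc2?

Input shape: (53, 648)
  -> after fc1: (53, 811)
Output shape: (53, 257)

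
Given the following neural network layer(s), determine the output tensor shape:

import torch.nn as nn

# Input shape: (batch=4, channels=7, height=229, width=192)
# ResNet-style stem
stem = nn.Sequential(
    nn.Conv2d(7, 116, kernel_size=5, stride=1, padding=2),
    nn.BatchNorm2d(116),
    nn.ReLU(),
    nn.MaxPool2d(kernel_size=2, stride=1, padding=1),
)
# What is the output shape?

Input shape: (4, 7, 229, 192)
  -> after Conv2d 5x5 stride=1: (4, 116, 229, 192)
Output shape: (4, 116, 230, 193)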